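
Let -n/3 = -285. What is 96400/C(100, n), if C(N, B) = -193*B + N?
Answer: -19280/32983 ≈ -0.58454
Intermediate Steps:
n = 855 (n = -3*(-285) = 855)
C(N, B) = N - 193*B
96400/C(100, n) = 96400/(100 - 193*855) = 96400/(100 - 165015) = 96400/(-164915) = 96400*(-1/164915) = -19280/32983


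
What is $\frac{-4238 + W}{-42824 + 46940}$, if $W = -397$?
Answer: $- \frac{1545}{1372} \approx -1.1261$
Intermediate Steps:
$\frac{-4238 + W}{-42824 + 46940} = \frac{-4238 - 397}{-42824 + 46940} = - \frac{4635}{4116} = \left(-4635\right) \frac{1}{4116} = - \frac{1545}{1372}$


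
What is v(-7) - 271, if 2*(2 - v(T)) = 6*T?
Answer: -248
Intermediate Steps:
v(T) = 2 - 3*T
v(-7) - 271 = (2 - 3*(-7)) - 271 = (2 + 21) - 271 = 23 - 271 = -248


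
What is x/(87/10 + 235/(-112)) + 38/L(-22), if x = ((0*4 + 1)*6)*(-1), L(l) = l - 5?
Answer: -231206/99819 ≈ -2.3163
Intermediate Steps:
L(l) = -5 + l
x = -6 (x = ((0 + 1)*6)*(-1) = (1*6)*(-1) = 6*(-1) = -6)
x/(87/10 + 235/(-112)) + 38/L(-22) = -6/(87/10 + 235/(-112)) + 38/(-5 - 22) = -6/(87*(⅒) + 235*(-1/112)) + 38/(-27) = -6/(87/10 - 235/112) + 38*(-1/27) = -6/3697/560 - 38/27 = -6*560/3697 - 38/27 = -3360/3697 - 38/27 = -231206/99819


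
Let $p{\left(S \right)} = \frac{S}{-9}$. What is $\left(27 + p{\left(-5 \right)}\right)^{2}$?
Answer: $\frac{61504}{81} \approx 759.31$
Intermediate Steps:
$p{\left(S \right)} = - \frac{S}{9}$ ($p{\left(S \right)} = S \left(- \frac{1}{9}\right) = - \frac{S}{9}$)
$\left(27 + p{\left(-5 \right)}\right)^{2} = \left(27 - - \frac{5}{9}\right)^{2} = \left(27 + \frac{5}{9}\right)^{2} = \left(\frac{248}{9}\right)^{2} = \frac{61504}{81}$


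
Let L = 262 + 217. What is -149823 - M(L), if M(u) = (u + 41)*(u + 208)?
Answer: -507063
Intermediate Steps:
L = 479
M(u) = (41 + u)*(208 + u)
-149823 - M(L) = -149823 - (8528 + 479² + 249*479) = -149823 - (8528 + 229441 + 119271) = -149823 - 1*357240 = -149823 - 357240 = -507063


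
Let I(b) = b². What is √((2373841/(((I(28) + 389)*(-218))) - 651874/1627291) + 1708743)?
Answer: √1023801828644701422354034290/24477711222 ≈ 1307.2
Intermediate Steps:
√((2373841/(((I(28) + 389)*(-218))) - 651874/1627291) + 1708743) = √((2373841/(((28² + 389)*(-218))) - 651874/1627291) + 1708743) = √((2373841/(((784 + 389)*(-218))) - 651874*1/1627291) + 1708743) = √((2373841/((1173*(-218))) - 651874/1627291) + 1708743) = √((2373841/(-255714) - 651874/1627291) + 1708743) = √((2373841*(-1/255714) - 651874/1627291) + 1708743) = √((-2373841/255714 - 651874/1627291) + 1708743) = √(-237036670751/24477711222 + 1708743) = √(41825880669943195/24477711222) = √1023801828644701422354034290/24477711222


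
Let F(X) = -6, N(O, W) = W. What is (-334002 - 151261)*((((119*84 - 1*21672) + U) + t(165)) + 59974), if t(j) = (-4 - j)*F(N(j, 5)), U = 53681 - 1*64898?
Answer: -18486093985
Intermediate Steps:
U = -11217 (U = 53681 - 64898 = -11217)
t(j) = 24 + 6*j (t(j) = (-4 - j)*(-6) = 24 + 6*j)
(-334002 - 151261)*((((119*84 - 1*21672) + U) + t(165)) + 59974) = (-334002 - 151261)*((((119*84 - 1*21672) - 11217) + (24 + 6*165)) + 59974) = -485263*((((9996 - 21672) - 11217) + (24 + 990)) + 59974) = -485263*(((-11676 - 11217) + 1014) + 59974) = -485263*((-22893 + 1014) + 59974) = -485263*(-21879 + 59974) = -485263*38095 = -18486093985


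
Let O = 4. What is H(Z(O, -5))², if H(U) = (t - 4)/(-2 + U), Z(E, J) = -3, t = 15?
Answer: 121/25 ≈ 4.8400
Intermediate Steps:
H(U) = 11/(-2 + U) (H(U) = (15 - 4)/(-2 + U) = 11/(-2 + U))
H(Z(O, -5))² = (11/(-2 - 3))² = (11/(-5))² = (11*(-⅕))² = (-11/5)² = 121/25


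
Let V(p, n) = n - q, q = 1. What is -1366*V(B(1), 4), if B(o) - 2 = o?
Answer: -4098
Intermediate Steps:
B(o) = 2 + o
V(p, n) = -1 + n (V(p, n) = n - 1*1 = n - 1 = -1 + n)
-1366*V(B(1), 4) = -1366*(-1 + 4) = -1366*3 = -4098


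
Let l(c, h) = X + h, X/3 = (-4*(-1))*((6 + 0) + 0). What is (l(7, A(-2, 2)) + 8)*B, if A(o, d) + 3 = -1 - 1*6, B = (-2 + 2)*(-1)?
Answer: 0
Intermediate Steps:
X = 72 (X = 3*((-4*(-1))*((6 + 0) + 0)) = 3*(4*(6 + 0)) = 3*(4*6) = 3*24 = 72)
B = 0 (B = 0*(-1) = 0)
A(o, d) = -10 (A(o, d) = -3 + (-1 - 1*6) = -3 + (-1 - 6) = -3 - 7 = -10)
l(c, h) = 72 + h
(l(7, A(-2, 2)) + 8)*B = ((72 - 10) + 8)*0 = (62 + 8)*0 = 70*0 = 0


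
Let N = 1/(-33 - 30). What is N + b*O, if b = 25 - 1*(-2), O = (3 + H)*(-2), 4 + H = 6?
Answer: -17011/63 ≈ -270.02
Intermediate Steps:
H = 2 (H = -4 + 6 = 2)
O = -10 (O = (3 + 2)*(-2) = 5*(-2) = -10)
b = 27 (b = 25 + 2 = 27)
N = -1/63 (N = 1/(-63) = -1/63 ≈ -0.015873)
N + b*O = -1/63 + 27*(-10) = -1/63 - 270 = -17011/63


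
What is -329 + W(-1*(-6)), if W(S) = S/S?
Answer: -328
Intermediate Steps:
W(S) = 1
-329 + W(-1*(-6)) = -329 + 1 = -328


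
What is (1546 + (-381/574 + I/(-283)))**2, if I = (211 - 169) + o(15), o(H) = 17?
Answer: 62997808826411449/26387403364 ≈ 2.3874e+6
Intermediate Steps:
I = 59 (I = (211 - 169) + 17 = 42 + 17 = 59)
(1546 + (-381/574 + I/(-283)))**2 = (1546 + (-381/574 + 59/(-283)))**2 = (1546 + (-381*1/574 + 59*(-1/283)))**2 = (1546 + (-381/574 - 59/283))**2 = (1546 - 141689/162442)**2 = (250993643/162442)**2 = 62997808826411449/26387403364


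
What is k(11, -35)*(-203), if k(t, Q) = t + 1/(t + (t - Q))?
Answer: -127484/57 ≈ -2236.6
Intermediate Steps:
k(t, Q) = t + 1/(-Q + 2*t)
k(11, -35)*(-203) = ((-1 - 2*11² - 35*11)/(-35 - 2*11))*(-203) = ((-1 - 2*121 - 385)/(-35 - 22))*(-203) = ((-1 - 242 - 385)/(-57))*(-203) = -1/57*(-628)*(-203) = (628/57)*(-203) = -127484/57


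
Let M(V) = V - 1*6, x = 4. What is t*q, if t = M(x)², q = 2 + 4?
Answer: 24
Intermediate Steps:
q = 6
M(V) = -6 + V (M(V) = V - 6 = -6 + V)
t = 4 (t = (-6 + 4)² = (-2)² = 4)
t*q = 4*6 = 24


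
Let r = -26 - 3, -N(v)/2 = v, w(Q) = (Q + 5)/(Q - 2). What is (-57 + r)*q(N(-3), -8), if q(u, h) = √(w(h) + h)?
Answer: -43*I*√770/5 ≈ -238.64*I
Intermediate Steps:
w(Q) = (5 + Q)/(-2 + Q)
N(v) = -2*v
q(u, h) = √(h + (5 + h)/(-2 + h)) (q(u, h) = √((5 + h)/(-2 + h) + h) = √(h + (5 + h)/(-2 + h)))
r = -29
(-57 + r)*q(N(-3), -8) = (-57 - 29)*√((5 + (-8)² - 1*(-8))/(-2 - 8)) = -86*√(5 + 64 + 8)*(I*√10/10) = -86*I*√770/10 = -43*I*√770/5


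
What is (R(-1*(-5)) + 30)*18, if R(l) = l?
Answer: 630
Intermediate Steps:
(R(-1*(-5)) + 30)*18 = (-1*(-5) + 30)*18 = (5 + 30)*18 = 35*18 = 630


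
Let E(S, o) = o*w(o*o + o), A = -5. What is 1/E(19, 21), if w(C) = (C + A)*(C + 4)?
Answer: 1/4472202 ≈ 2.2360e-7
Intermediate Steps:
w(C) = (-5 + C)*(4 + C) (w(C) = (C - 5)*(C + 4) = (-5 + C)*(4 + C))
E(S, o) = o*(-20 + (o + o²)² - o - o²) (E(S, o) = o*(-20 + (o*o + o)² - (o*o + o)) = o*(-20 + (o² + o)² - (o² + o)) = o*(-20 + (o + o²)² - (o + o²)) = o*(-20 + (o + o²)² + (-o - o²)) = o*(-20 + (o + o²)² - o - o²))
1/E(19, 21) = 1/(21*(-20 + 21⁴ - 1*21 + 2*21³)) = 1/(21*(-20 + 194481 - 21 + 2*9261)) = 1/(21*(-20 + 194481 - 21 + 18522)) = 1/(21*212962) = 1/4472202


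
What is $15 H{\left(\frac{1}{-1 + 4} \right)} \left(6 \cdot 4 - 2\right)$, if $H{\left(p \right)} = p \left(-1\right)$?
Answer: $-110$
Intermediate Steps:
$H{\left(p \right)} = - p$
$15 H{\left(\frac{1}{-1 + 4} \right)} \left(6 \cdot 4 - 2\right) = 15 \left(- \frac{1}{-1 + 4}\right) \left(6 \cdot 4 - 2\right) = 15 \left(- \frac{1}{3}\right) \left(24 - 2\right) = 15 \left(\left(-1\right) \frac{1}{3}\right) 22 = 15 \left(- \frac{1}{3}\right) 22 = \left(-5\right) 22 = -110$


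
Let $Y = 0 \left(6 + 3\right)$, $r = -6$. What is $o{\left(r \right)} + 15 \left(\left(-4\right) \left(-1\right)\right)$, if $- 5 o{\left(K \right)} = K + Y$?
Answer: $\frac{306}{5} \approx 61.2$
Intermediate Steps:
$Y = 0$ ($Y = 0 \cdot 9 = 0$)
$o{\left(K \right)} = - \frac{K}{5}$ ($o{\left(K \right)} = - \frac{K + 0}{5} = - \frac{K}{5}$)
$o{\left(r \right)} + 15 \left(\left(-4\right) \left(-1\right)\right) = \left(- \frac{1}{5}\right) \left(-6\right) + 15 \left(\left(-4\right) \left(-1\right)\right) = \frac{6}{5} + 15 \cdot 4 = \frac{6}{5} + 60 = \frac{306}{5}$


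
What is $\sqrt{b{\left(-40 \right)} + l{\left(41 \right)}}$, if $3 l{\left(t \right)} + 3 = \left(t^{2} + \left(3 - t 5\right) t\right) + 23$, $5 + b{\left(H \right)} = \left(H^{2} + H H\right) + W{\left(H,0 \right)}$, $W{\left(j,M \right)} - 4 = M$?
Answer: $\frac{2 \sqrt{2262}}{3} \approx 31.707$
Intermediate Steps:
$W{\left(j,M \right)} = 4 + M$
$b{\left(H \right)} = -1 + 2 H^{2}$ ($b{\left(H \right)} = -5 + \left(\left(H^{2} + H H\right) + \left(4 + 0\right)\right) = -5 + \left(\left(H^{2} + H^{2}\right) + 4\right) = -5 + \left(2 H^{2} + 4\right) = -5 + \left(4 + 2 H^{2}\right) = -1 + 2 H^{2}$)
$l{\left(t \right)} = \frac{20}{3} + \frac{t^{2}}{3} + \frac{t \left(3 - 5 t\right)}{3}$ ($l{\left(t \right)} = -1 + \frac{\left(t^{2} + \left(3 - t 5\right) t\right) + 23}{3} = -1 + \frac{\left(t^{2} + \left(3 - 5 t\right) t\right) + 23}{3} = -1 + \frac{\left(t^{2} + t \left(3 - 5 t\right)\right) + 23}{3} = -1 + \frac{23 + t^{2} + t \left(3 - 5 t\right)}{3} = -1 + \left(\frac{23}{3} + \frac{t^{2}}{3} + \frac{t \left(3 - 5 t\right)}{3}\right) = \frac{20}{3} + \frac{t^{2}}{3} + \frac{t \left(3 - 5 t\right)}{3}$)
$\sqrt{b{\left(-40 \right)} + l{\left(41 \right)}} = \sqrt{\left(-1 + 2 \left(-40\right)^{2}\right) + \left(\frac{20}{3} + 41 - \frac{4 \cdot 41^{2}}{3}\right)} = \sqrt{\left(-1 + 2 \cdot 1600\right) + \left(\frac{20}{3} + 41 - \frac{6724}{3}\right)} = \sqrt{\left(-1 + 3200\right) + \left(\frac{20}{3} + 41 - \frac{6724}{3}\right)} = \sqrt{3199 - \frac{6581}{3}} = \sqrt{\frac{3016}{3}} = \frac{2 \sqrt{2262}}{3}$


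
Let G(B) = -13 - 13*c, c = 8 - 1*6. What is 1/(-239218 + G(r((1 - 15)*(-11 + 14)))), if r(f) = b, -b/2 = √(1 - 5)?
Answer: -1/239257 ≈ -4.1796e-6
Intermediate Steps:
c = 2 (c = 8 - 6 = 2)
b = -4*I (b = -2*√(1 - 5) = -4*I ≈ -4.0*I)
r(f) = -4*I
G(B) = -39 (G(B) = -13 - 13*2 = -13 - 26 = -39)
1/(-239218 + G(r((1 - 15)*(-11 + 14)))) = 1/(-239218 - 39) = 1/(-239257) = -1/239257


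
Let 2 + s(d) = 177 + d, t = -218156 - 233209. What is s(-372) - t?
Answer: 451168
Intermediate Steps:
t = -451365
s(d) = 175 + d (s(d) = -2 + (177 + d) = 175 + d)
s(-372) - t = (175 - 372) - 1*(-451365) = -197 + 451365 = 451168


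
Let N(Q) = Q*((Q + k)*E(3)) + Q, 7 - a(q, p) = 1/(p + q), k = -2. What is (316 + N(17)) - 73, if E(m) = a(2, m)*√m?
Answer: 260 + 1734*√3 ≈ 3263.4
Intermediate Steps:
a(q, p) = 7 - 1/(p + q)
E(m) = √m*(13 + 7*m)/(2 + m) (E(m) = ((-1 + 7*m + 7*2)/(m + 2))*√m = ((-1 + 7*m + 14)/(2 + m))*√m = ((13 + 7*m)/(2 + m))*√m = √m*(13 + 7*m)/(2 + m))
N(Q) = Q + 34*Q*√3*(-2 + Q)/5 (N(Q) = Q*((Q - 2)*(√3*(13 + 7*3)/(2 + 3))) + Q = Q*((-2 + Q)*(√3*(13 + 21)/5)) + Q = Q*((-2 + Q)*(√3*(⅕)*34)) + Q = Q*((-2 + Q)*(34*√3/5)) + Q = Q*(34*√3*(-2 + Q)/5) + Q = 34*Q*√3*(-2 + Q)/5 + Q = Q + 34*Q*√3*(-2 + Q)/5)
(316 + N(17)) - 73 = (316 + (⅕)*17*(5 - 68*√3 + 34*17*√3)) - 73 = (316 + (⅕)*17*(5 - 68*√3 + 578*√3)) - 73 = (316 + (⅕)*17*(5 + 510*√3)) - 73 = (316 + (17 + 1734*√3)) - 73 = (333 + 1734*√3) - 73 = 260 + 1734*√3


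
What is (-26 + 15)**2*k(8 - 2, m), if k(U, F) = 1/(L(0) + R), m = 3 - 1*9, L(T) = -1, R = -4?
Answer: -121/5 ≈ -24.200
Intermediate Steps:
m = -6 (m = 3 - 9 = -6)
k(U, F) = -1/5 (k(U, F) = 1/(-1 - 4) = 1/(-5) = -1/5)
(-26 + 15)**2*k(8 - 2, m) = (-26 + 15)**2*(-1/5) = (-11)**2*(-1/5) = 121*(-1/5) = -121/5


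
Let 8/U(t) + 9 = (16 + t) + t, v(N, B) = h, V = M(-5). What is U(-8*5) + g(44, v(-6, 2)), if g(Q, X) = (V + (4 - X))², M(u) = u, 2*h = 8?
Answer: 1817/73 ≈ 24.890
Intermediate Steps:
h = 4 (h = (½)*8 = 4)
V = -5
v(N, B) = 4
g(Q, X) = (-1 - X)² (g(Q, X) = (-5 + (4 - X))² = (-1 - X)²)
U(t) = 8/(7 + 2*t) (U(t) = 8/(-9 + ((16 + t) + t)) = 8/(-9 + (16 + 2*t)) = 8/(7 + 2*t))
U(-8*5) + g(44, v(-6, 2)) = 8/(7 + 2*(-8*5)) + (1 + 4)² = 8/(7 + 2*(-40)) + 5² = 8/(7 - 80) + 25 = 8/(-73) + 25 = 8*(-1/73) + 25 = -8/73 + 25 = 1817/73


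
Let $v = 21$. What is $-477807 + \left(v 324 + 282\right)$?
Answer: $-470721$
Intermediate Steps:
$-477807 + \left(v 324 + 282\right) = -477807 + \left(21 \cdot 324 + 282\right) = -477807 + \left(6804 + 282\right) = -477807 + 7086 = -470721$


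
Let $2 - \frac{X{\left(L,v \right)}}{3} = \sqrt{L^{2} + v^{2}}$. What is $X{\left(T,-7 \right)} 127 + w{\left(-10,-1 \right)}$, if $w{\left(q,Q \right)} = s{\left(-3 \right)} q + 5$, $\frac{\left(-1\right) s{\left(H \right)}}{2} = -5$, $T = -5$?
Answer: $667 - 381 \sqrt{74} \approx -2610.5$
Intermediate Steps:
$s{\left(H \right)} = 10$ ($s{\left(H \right)} = \left(-2\right) \left(-5\right) = 10$)
$X{\left(L,v \right)} = 6 - 3 \sqrt{L^{2} + v^{2}}$
$w{\left(q,Q \right)} = 5 + 10 q$ ($w{\left(q,Q \right)} = 10 q + 5 = 5 + 10 q$)
$X{\left(T,-7 \right)} 127 + w{\left(-10,-1 \right)} = \left(6 - 3 \sqrt{\left(-5\right)^{2} + \left(-7\right)^{2}}\right) 127 + \left(5 + 10 \left(-10\right)\right) = \left(6 - 3 \sqrt{25 + 49}\right) 127 + \left(5 - 100\right) = \left(6 - 3 \sqrt{74}\right) 127 - 95 = \left(762 - 381 \sqrt{74}\right) - 95 = 667 - 381 \sqrt{74}$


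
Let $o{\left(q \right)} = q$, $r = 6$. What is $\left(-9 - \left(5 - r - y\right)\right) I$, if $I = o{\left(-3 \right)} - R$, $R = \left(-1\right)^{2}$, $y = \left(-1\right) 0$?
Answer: $32$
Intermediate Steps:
$y = 0$
$R = 1$
$I = -4$ ($I = -3 - 1 = -4$)
$\left(-9 - \left(5 - r - y\right)\right) I = \left(-9 + \left(\left(0 + 6\right) - 5\right)\right) \left(-4\right) = \left(-9 + \left(6 - 5\right)\right) \left(-4\right) = \left(-9 + 1\right) \left(-4\right) = \left(-8\right) \left(-4\right) = 32$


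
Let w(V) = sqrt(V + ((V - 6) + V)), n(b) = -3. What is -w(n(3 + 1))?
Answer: -I*sqrt(15) ≈ -3.873*I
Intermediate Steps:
w(V) = sqrt(-6 + 3*V) (w(V) = sqrt(V + ((-6 + V) + V)) = sqrt(V + (-6 + 2*V)) = sqrt(-6 + 3*V))
-w(n(3 + 1)) = -sqrt(-6 + 3*(-3)) = -sqrt(-6 - 9) = -sqrt(-15) = -I*sqrt(15)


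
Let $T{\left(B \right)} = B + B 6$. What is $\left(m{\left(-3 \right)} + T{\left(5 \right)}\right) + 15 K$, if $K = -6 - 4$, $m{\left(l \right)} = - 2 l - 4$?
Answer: $-113$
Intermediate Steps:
$m{\left(l \right)} = -4 - 2 l$
$T{\left(B \right)} = 7 B$ ($T{\left(B \right)} = B + 6 B = 7 B$)
$K = -10$
$\left(m{\left(-3 \right)} + T{\left(5 \right)}\right) + 15 K = \left(\left(-4 - -6\right) + 7 \cdot 5\right) + 15 \left(-10\right) = \left(\left(-4 + 6\right) + 35\right) - 150 = \left(2 + 35\right) - 150 = 37 - 150 = -113$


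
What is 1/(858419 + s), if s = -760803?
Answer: 1/97616 ≈ 1.0244e-5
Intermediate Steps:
1/(858419 + s) = 1/(858419 - 760803) = 1/97616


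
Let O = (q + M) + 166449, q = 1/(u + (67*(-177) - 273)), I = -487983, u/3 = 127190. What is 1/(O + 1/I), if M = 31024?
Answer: 60093154518/11866775502172529 ≈ 5.0640e-6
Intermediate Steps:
u = 381570 (u = 3*127190 = 381570)
q = 1/369438 (q = 1/(381570 + (67*(-177) - 273)) = 1/(381570 + (-11859 - 273)) = 1/(381570 - 12132) = 1/369438 ≈ 2.7068e-6)
O = 72954030175/369438 (O = (1/369438 + 31024) + 166449 = 11461444513/369438 + 166449 = 72954030175/369438 ≈ 1.9747e+5)
1/(O + 1/I) = 1/(72954030175/369438 + 1/(-487983)) = 1/(72954030175/369438 - 1/487983) = 1/(11866775502172529/60093154518) = 60093154518/11866775502172529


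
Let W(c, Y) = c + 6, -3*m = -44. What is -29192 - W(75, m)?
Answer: -29273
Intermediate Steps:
m = 44/3 (m = -⅓*(-44) = 44/3 ≈ 14.667)
W(c, Y) = 6 + c
-29192 - W(75, m) = -29192 - (6 + 75) = -29192 - 1*81 = -29192 - 81 = -29273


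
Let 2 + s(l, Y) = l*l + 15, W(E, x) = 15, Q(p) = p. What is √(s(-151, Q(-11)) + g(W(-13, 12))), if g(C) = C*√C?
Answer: √(22814 + 15*√15) ≈ 151.24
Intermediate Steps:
s(l, Y) = 13 + l² (s(l, Y) = -2 + (l*l + 15) = -2 + (l² + 15) = -2 + (15 + l²) = 13 + l²)
g(C) = C^(3/2)
√(s(-151, Q(-11)) + g(W(-13, 12))) = √((13 + (-151)²) + 15^(3/2)) = √((13 + 22801) + 15*√15) = √(22814 + 15*√15)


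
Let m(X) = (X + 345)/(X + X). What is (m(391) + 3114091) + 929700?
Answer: 68744463/17 ≈ 4.0438e+6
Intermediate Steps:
m(X) = (345 + X)/(2*X) (m(X) = (345 + X)/((2*X)) = (345 + X)*(1/(2*X)) = (345 + X)/(2*X))
(m(391) + 3114091) + 929700 = ((1/2)*(345 + 391)/391 + 3114091) + 929700 = ((1/2)*(1/391)*736 + 3114091) + 929700 = (16/17 + 3114091) + 929700 = 52939563/17 + 929700 = 68744463/17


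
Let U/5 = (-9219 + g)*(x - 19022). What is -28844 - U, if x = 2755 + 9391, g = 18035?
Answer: 303065236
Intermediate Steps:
x = 12146
U = -303094080 (U = 5*((-9219 + 18035)*(12146 - 19022)) = 5*(8816*(-6876)) = 5*(-60618816) = -303094080)
-28844 - U = -28844 - 1*(-303094080) = -28844 + 303094080 = 303065236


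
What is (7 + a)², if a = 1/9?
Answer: 4096/81 ≈ 50.568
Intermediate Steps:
a = ⅑ ≈ 0.11111
(7 + a)² = (7 + ⅑)² = (64/9)² = 4096/81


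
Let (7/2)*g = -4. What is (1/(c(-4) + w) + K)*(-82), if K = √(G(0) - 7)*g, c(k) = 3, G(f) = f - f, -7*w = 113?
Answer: 287/46 + 656*I*√7/7 ≈ 6.2391 + 247.94*I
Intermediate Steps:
g = -8/7 (g = (2/7)*(-4) = -8/7 ≈ -1.1429)
w = -113/7 (w = -⅐*113 = -113/7 ≈ -16.143)
G(f) = 0
K = -8*I*√7/7 (K = √(0 - 7)*(-8/7) = √(-7)*(-8/7) = (I*√7)*(-8/7) = -8*I*√7/7 ≈ -3.0237*I)
(1/(c(-4) + w) + K)*(-82) = (1/(3 - 113/7) - 8*I*√7/7)*(-82) = (1/(-92/7) - 8*I*√7/7)*(-82) = (-7/92 - 8*I*√7/7)*(-82) = 287/46 + 656*I*√7/7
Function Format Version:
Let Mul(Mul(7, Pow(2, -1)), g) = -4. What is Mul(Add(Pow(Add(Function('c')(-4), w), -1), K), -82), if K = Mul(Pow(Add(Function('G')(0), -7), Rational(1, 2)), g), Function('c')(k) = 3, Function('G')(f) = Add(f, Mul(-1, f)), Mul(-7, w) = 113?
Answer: Add(Rational(287, 46), Mul(Rational(656, 7), I, Pow(7, Rational(1, 2)))) ≈ Add(6.2391, Mul(247.94, I))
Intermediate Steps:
g = Rational(-8, 7) (g = Mul(Rational(2, 7), -4) = Rational(-8, 7) ≈ -1.1429)
w = Rational(-113, 7) (w = Mul(Rational(-1, 7), 113) = Rational(-113, 7) ≈ -16.143)
Function('G')(f) = 0
K = Mul(Rational(-8, 7), I, Pow(7, Rational(1, 2))) (K = Mul(Pow(Add(0, -7), Rational(1, 2)), Rational(-8, 7)) = Mul(Pow(-7, Rational(1, 2)), Rational(-8, 7)) = Mul(Mul(I, Pow(7, Rational(1, 2))), Rational(-8, 7)) = Mul(Rational(-8, 7), I, Pow(7, Rational(1, 2))) ≈ Mul(-3.0237, I))
Mul(Add(Pow(Add(Function('c')(-4), w), -1), K), -82) = Mul(Add(Pow(Add(3, Rational(-113, 7)), -1), Mul(Rational(-8, 7), I, Pow(7, Rational(1, 2)))), -82) = Mul(Add(Pow(Rational(-92, 7), -1), Mul(Rational(-8, 7), I, Pow(7, Rational(1, 2)))), -82) = Mul(Add(Rational(-7, 92), Mul(Rational(-8, 7), I, Pow(7, Rational(1, 2)))), -82) = Add(Rational(287, 46), Mul(Rational(656, 7), I, Pow(7, Rational(1, 2))))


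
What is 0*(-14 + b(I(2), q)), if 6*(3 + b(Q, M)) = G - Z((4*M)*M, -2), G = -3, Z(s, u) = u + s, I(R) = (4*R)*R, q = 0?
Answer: 0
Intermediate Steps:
I(R) = 4*R**2
Z(s, u) = s + u
b(Q, M) = -19/6 - 2*M**2/3 (b(Q, M) = -3 + (-3 - ((4*M)*M - 2))/6 = -3 + (-3 - (4*M**2 - 2))/6 = -3 + (-3 - (-2 + 4*M**2))/6 = -3 + (-3 + (2 - 4*M**2))/6 = -3 + (-1 - 4*M**2)/6 = -3 + (-1/6 - 2*M**2/3) = -19/6 - 2*M**2/3)
0*(-14 + b(I(2), q)) = 0*(-14 + (-19/6 - 2/3*0**2)) = 0*(-14 + (-19/6 - 2/3*0)) = 0*(-14 + (-19/6 + 0)) = 0*(-14 - 19/6) = 0*(-103/6) = 0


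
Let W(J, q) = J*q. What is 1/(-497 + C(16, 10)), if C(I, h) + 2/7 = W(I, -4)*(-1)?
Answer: -7/3033 ≈ -0.0023079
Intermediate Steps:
C(I, h) = -2/7 + 4*I (C(I, h) = -2/7 + (I*(-4))*(-1) = -2/7 - 4*I*(-1) = -2/7 + 4*I)
1/(-497 + C(16, 10)) = 1/(-497 + (-2/7 + 4*16)) = 1/(-497 + (-2/7 + 64)) = 1/(-497 + 446/7) = 1/(-3033/7) = -7/3033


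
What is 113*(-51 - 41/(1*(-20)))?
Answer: -110627/20 ≈ -5531.4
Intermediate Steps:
113*(-51 - 41/(1*(-20))) = 113*(-51 - 41/(-20)) = 113*(-51 - 41*(-1/20)) = 113*(-51 + 41/20) = 113*(-979/20) = -110627/20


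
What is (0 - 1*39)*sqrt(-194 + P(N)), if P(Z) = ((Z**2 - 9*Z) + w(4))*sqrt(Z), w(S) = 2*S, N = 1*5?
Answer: -39*I*sqrt(194 + 12*sqrt(5)) ≈ -579.56*I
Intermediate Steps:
N = 5
P(Z) = sqrt(Z)*(8 + Z**2 - 9*Z) (P(Z) = ((Z**2 - 9*Z) + 2*4)*sqrt(Z) = ((Z**2 - 9*Z) + 8)*sqrt(Z) = (8 + Z**2 - 9*Z)*sqrt(Z) = sqrt(Z)*(8 + Z**2 - 9*Z))
(0 - 1*39)*sqrt(-194 + P(N)) = (0 - 1*39)*sqrt(-194 + sqrt(5)*(8 + 5**2 - 9*5)) = (0 - 39)*sqrt(-194 + sqrt(5)*(8 + 25 - 45)) = -39*sqrt(-194 + sqrt(5)*(-12)) = -39*sqrt(-194 - 12*sqrt(5))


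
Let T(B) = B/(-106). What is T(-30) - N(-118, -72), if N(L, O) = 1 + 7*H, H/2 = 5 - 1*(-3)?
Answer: -5974/53 ≈ -112.72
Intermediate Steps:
H = 16 (H = 2*(5 - 1*(-3)) = 2*(5 + 3) = 2*8 = 16)
N(L, O) = 113 (N(L, O) = 1 + 7*16 = 1 + 112 = 113)
T(B) = -B/106 (T(B) = B*(-1/106) = -B/106)
T(-30) - N(-118, -72) = -1/106*(-30) - 1*113 = 15/53 - 113 = -5974/53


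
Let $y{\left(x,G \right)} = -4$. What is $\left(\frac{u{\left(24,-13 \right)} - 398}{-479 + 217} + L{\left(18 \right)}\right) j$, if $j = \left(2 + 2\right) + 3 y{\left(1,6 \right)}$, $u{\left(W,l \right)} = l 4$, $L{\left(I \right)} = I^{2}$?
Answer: $- \frac{341352}{131} \approx -2605.7$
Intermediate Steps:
$u{\left(W,l \right)} = 4 l$
$j = -8$ ($j = \left(2 + 2\right) + 3 \left(-4\right) = 4 - 12 = -8$)
$\left(\frac{u{\left(24,-13 \right)} - 398}{-479 + 217} + L{\left(18 \right)}\right) j = \left(\frac{4 \left(-13\right) - 398}{-479 + 217} + 18^{2}\right) \left(-8\right) = \left(\frac{-52 - 398}{-262} + 324\right) \left(-8\right) = \left(\left(-450\right) \left(- \frac{1}{262}\right) + 324\right) \left(-8\right) = \left(\frac{225}{131} + 324\right) \left(-8\right) = \frac{42669}{131} \left(-8\right) = - \frac{341352}{131}$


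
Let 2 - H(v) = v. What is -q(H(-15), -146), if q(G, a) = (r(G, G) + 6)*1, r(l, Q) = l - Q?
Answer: -6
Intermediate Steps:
H(v) = 2 - v
q(G, a) = 6 (q(G, a) = ((G - G) + 6)*1 = (0 + 6)*1 = 6*1 = 6)
-q(H(-15), -146) = -1*6 = -6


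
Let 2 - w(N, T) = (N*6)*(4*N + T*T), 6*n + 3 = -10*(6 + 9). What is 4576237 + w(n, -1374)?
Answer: 293405661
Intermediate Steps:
n = -51/2 (n = -½ + (-10*(6 + 9))/6 = -½ + (-10*15)/6 = -½ + (⅙)*(-150) = -½ - 25 = -51/2 ≈ -25.500)
w(N, T) = 2 - 6*N*(T² + 4*N) (w(N, T) = 2 - N*6*(4*N + T*T) = 2 - 6*N*(4*N + T²) = 2 - 6*N*(T² + 4*N))
4576237 + w(n, -1374) = 4576237 + (2 - 24*(-51/2)² - 6*(-51/2)*(-1374)²) = 4576237 + (2 - 24*2601/4 - 6*(-51/2)*1887876) = 4576237 + (2 - 15606 + 288845028) = 4576237 + 288829424 = 293405661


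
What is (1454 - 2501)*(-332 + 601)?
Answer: -281643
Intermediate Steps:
(1454 - 2501)*(-332 + 601) = -1047*269 = -281643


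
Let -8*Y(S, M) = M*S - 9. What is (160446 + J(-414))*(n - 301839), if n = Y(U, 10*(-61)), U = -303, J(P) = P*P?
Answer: -431317114893/4 ≈ -1.0783e+11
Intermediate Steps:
J(P) = P**2
Y(S, M) = 9/8 - M*S/8 (Y(S, M) = -(M*S - 9)/8 = -(-9 + M*S)/8 = 9/8 - M*S/8)
n = -184821/8 (n = 9/8 - 1/8*10*(-61)*(-303) = 9/8 - 1/8*(-610)*(-303) = 9/8 - 92415/4 = -184821/8 ≈ -23103.)
(160446 + J(-414))*(n - 301839) = (160446 + (-414)**2)*(-184821/8 - 301839) = (160446 + 171396)*(-2599533/8) = 331842*(-2599533/8) = -431317114893/4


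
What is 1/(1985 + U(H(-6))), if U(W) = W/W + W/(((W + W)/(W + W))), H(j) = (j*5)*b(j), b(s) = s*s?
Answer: 1/906 ≈ 0.0011038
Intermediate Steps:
b(s) = s²
H(j) = 5*j³ (H(j) = (j*5)*j² = (5*j)*j² = 5*j³)
U(W) = 1 + W (U(W) = 1 + W/(((2*W)/((2*W)))) = 1 + W/(((2*W)*(1/(2*W)))) = 1 + W/1 = 1 + W*1 = 1 + W)
1/(1985 + U(H(-6))) = 1/(1985 + (1 + 5*(-6)³)) = 1/(1985 + (1 + 5*(-216))) = 1/(1985 + (1 - 1080)) = 1/(1985 - 1079) = 1/906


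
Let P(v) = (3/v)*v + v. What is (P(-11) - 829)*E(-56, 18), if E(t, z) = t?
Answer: 46872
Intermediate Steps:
P(v) = 3 + v
(P(-11) - 829)*E(-56, 18) = ((3 - 11) - 829)*(-56) = (-8 - 829)*(-56) = -837*(-56) = 46872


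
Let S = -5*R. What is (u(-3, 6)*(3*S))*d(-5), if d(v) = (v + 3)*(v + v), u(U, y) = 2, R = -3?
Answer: 1800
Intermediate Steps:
S = 15 (S = -5*(-3) = 15)
d(v) = 2*v*(3 + v) (d(v) = (3 + v)*(2*v) = 2*v*(3 + v))
(u(-3, 6)*(3*S))*d(-5) = (2*(3*15))*(2*(-5)*(3 - 5)) = (2*45)*(2*(-5)*(-2)) = 90*20 = 1800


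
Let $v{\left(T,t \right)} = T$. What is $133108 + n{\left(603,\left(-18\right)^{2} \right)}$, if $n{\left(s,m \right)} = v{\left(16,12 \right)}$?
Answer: $133124$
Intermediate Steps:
$n{\left(s,m \right)} = 16$
$133108 + n{\left(603,\left(-18\right)^{2} \right)} = 133108 + 16 = 133124$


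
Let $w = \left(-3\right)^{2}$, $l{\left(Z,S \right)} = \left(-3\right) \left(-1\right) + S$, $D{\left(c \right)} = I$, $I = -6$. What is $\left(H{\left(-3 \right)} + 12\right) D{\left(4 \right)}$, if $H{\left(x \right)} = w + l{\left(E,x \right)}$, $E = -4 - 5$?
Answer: $-126$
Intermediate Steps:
$D{\left(c \right)} = -6$
$E = -9$ ($E = -4 - 5 = -9$)
$l{\left(Z,S \right)} = 3 + S$
$w = 9$
$H{\left(x \right)} = 12 + x$ ($H{\left(x \right)} = 9 + \left(3 + x\right) = 12 + x$)
$\left(H{\left(-3 \right)} + 12\right) D{\left(4 \right)} = \left(\left(12 - 3\right) + 12\right) \left(-6\right) = \left(9 + 12\right) \left(-6\right) = 21 \left(-6\right) = -126$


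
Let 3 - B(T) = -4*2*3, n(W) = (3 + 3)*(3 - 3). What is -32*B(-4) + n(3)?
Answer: -864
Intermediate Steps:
n(W) = 0 (n(W) = 6*0 = 0)
B(T) = 27 (B(T) = 3 - (-4*2)*3 = 3 - (-8)*3 = 3 - 1*(-24) = 3 + 24 = 27)
-32*B(-4) + n(3) = -32*27 + 0 = -864 + 0 = -864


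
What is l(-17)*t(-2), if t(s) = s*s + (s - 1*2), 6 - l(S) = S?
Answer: 0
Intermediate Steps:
l(S) = 6 - S
t(s) = -2 + s + s**2 (t(s) = s**2 + (s - 2) = s**2 + (-2 + s) = -2 + s + s**2)
l(-17)*t(-2) = (6 - 1*(-17))*(-2 - 2 + (-2)**2) = (6 + 17)*(-2 - 2 + 4) = 23*0 = 0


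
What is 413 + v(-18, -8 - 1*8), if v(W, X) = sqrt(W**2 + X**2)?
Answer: 413 + 2*sqrt(145) ≈ 437.08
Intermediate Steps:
413 + v(-18, -8 - 1*8) = 413 + sqrt((-18)**2 + (-8 - 1*8)**2) = 413 + sqrt(324 + (-8 - 8)**2) = 413 + sqrt(324 + (-16)**2) = 413 + sqrt(324 + 256) = 413 + sqrt(580) = 413 + 2*sqrt(145)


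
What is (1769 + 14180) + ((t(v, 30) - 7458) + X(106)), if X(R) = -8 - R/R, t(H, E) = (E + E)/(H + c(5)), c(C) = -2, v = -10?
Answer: 8477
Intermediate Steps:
t(H, E) = 2*E/(-2 + H) (t(H, E) = (E + E)/(H - 2) = (2*E)/(-2 + H) = 2*E/(-2 + H))
X(R) = -9 (X(R) = -8 - 1*1 = -8 - 1 = -9)
(1769 + 14180) + ((t(v, 30) - 7458) + X(106)) = (1769 + 14180) + ((2*30/(-2 - 10) - 7458) - 9) = 15949 + ((2*30/(-12) - 7458) - 9) = 15949 + ((2*30*(-1/12) - 7458) - 9) = 15949 + ((-5 - 7458) - 9) = 15949 + (-7463 - 9) = 15949 - 7472 = 8477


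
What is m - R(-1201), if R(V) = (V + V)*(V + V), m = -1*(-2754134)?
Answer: -3015470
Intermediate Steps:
m = 2754134
R(V) = 4*V² (R(V) = (2*V)*(2*V) = 4*V²)
m - R(-1201) = 2754134 - 4*(-1201)² = 2754134 - 4*1442401 = 2754134 - 1*5769604 = 2754134 - 5769604 = -3015470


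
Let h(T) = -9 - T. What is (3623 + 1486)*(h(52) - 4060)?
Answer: -21054189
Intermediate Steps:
(3623 + 1486)*(h(52) - 4060) = (3623 + 1486)*((-9 - 1*52) - 4060) = 5109*((-9 - 52) - 4060) = 5109*(-61 - 4060) = 5109*(-4121) = -21054189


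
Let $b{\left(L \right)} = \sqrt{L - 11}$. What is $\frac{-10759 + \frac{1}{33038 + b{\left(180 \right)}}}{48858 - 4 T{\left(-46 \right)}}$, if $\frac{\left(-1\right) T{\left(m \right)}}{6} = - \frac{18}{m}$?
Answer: $- \frac{177797854}{807558075} \approx -0.22017$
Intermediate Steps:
$T{\left(m \right)} = \frac{108}{m}$ ($T{\left(m \right)} = - 6 \left(- \frac{18}{m}\right) = \frac{108}{m}$)
$b{\left(L \right)} = \sqrt{-11 + L}$
$\frac{-10759 + \frac{1}{33038 + b{\left(180 \right)}}}{48858 - 4 T{\left(-46 \right)}} = \frac{-10759 + \frac{1}{33038 + \sqrt{-11 + 180}}}{48858 - 4 \frac{108}{-46}} = \frac{-10759 + \frac{1}{33038 + \sqrt{169}}}{48858 - 4 \cdot 108 \left(- \frac{1}{46}\right)} = \frac{-10759 + \frac{1}{33038 + 13}}{48858 - - \frac{216}{23}} = \frac{-10759 + \frac{1}{33051}}{48858 + \frac{216}{23}} = \frac{-10759 + \frac{1}{33051}}{\frac{1123950}{23}} = \left(- \frac{355595708}{33051}\right) \frac{23}{1123950} = - \frac{177797854}{807558075}$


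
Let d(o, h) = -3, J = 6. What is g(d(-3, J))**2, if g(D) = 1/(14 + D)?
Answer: 1/121 ≈ 0.0082645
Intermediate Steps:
g(d(-3, J))**2 = (1/(14 - 3))**2 = (1/11)**2 = 1/121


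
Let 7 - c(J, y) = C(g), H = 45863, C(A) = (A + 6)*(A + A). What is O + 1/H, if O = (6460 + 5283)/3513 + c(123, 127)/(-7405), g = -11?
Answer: 4004726028467/1193069304195 ≈ 3.3567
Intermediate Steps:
C(A) = 2*A*(6 + A) (C(A) = (6 + A)*(2*A) = 2*A*(6 + A))
c(J, y) = -103 (c(J, y) = 7 - 2*(-11)*(6 - 11) = 7 - 2*(-11)*(-5) = 7 - 1*110 = 7 - 110 = -103)
O = 87318754/26013765 (O = (6460 + 5283)/3513 - 103/(-7405) = 11743*(1/3513) - 103*(-1/7405) = 11743/3513 + 103/7405 = 87318754/26013765 ≈ 3.3566)
O + 1/H = 87318754/26013765 + 1/45863 = 4004726028467/1193069304195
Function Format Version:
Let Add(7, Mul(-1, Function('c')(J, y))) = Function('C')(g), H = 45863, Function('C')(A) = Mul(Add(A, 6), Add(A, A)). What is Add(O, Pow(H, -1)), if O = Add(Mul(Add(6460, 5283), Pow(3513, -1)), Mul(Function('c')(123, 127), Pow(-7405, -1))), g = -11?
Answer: Rational(4004726028467, 1193069304195) ≈ 3.3567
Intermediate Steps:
Function('C')(A) = Mul(2, A, Add(6, A)) (Function('C')(A) = Mul(Add(6, A), Mul(2, A)) = Mul(2, A, Add(6, A)))
Function('c')(J, y) = -103 (Function('c')(J, y) = Add(7, Mul(-1, Mul(2, -11, Add(6, -11)))) = Add(7, Mul(-1, Mul(2, -11, -5))) = Add(7, Mul(-1, 110)) = Add(7, -110) = -103)
O = Rational(87318754, 26013765) (O = Add(Mul(Add(6460, 5283), Pow(3513, -1)), Mul(-103, Pow(-7405, -1))) = Add(Mul(11743, Rational(1, 3513)), Mul(-103, Rational(-1, 7405))) = Add(Rational(11743, 3513), Rational(103, 7405)) = Rational(87318754, 26013765) ≈ 3.3566)
Add(O, Pow(H, -1)) = Add(Rational(87318754, 26013765), Pow(45863, -1)) = Add(Rational(87318754, 26013765), Rational(1, 45863)) = Rational(4004726028467, 1193069304195)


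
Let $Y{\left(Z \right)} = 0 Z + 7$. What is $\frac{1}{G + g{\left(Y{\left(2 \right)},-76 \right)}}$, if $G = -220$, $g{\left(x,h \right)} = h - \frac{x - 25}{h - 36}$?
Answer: $- \frac{56}{16585} \approx -0.0033765$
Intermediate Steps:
$Y{\left(Z \right)} = 7$ ($Y{\left(Z \right)} = 0 + 7 = 7$)
$g{\left(x,h \right)} = h - \frac{-25 + x}{-36 + h}$
$\frac{1}{G + g{\left(Y{\left(2 \right)},-76 \right)}} = \frac{1}{-220 + \frac{25 + \left(-76\right)^{2} - 7 - -2736}{-36 - 76}} = \frac{1}{-220 + \frac{25 + 5776 - 7 + 2736}{-112}} = \frac{1}{-220 - \frac{4265}{56}} = \frac{1}{- \frac{16585}{56}} = - \frac{56}{16585}$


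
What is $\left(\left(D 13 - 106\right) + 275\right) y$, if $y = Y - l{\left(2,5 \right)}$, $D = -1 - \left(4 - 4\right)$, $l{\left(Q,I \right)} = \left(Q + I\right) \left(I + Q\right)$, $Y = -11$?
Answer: $-9360$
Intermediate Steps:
$l{\left(Q,I \right)} = \left(I + Q\right)^{2}$ ($l{\left(Q,I \right)} = \left(I + Q\right) \left(I + Q\right) = \left(I + Q\right)^{2}$)
$D = -1$ ($D = -1 - 0 = -1 + 0 = -1$)
$y = -60$ ($y = -11 - \left(5 + 2\right)^{2} = -11 - 7^{2} = -11 - 49 = -60$)
$\left(\left(D 13 - 106\right) + 275\right) y = \left(\left(\left(-1\right) 13 - 106\right) + 275\right) \left(-60\right) = \left(\left(-13 - 106\right) + 275\right) \left(-60\right) = \left(-119 + 275\right) \left(-60\right) = 156 \left(-60\right) = -9360$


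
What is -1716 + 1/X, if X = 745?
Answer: -1278419/745 ≈ -1716.0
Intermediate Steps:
-1716 + 1/X = -1716 + 1/745 = -1278419/745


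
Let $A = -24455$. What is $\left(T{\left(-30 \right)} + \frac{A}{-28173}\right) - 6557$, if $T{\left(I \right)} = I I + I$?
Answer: $- \frac{160195396}{28173} \approx -5686.1$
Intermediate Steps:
$T{\left(I \right)} = I + I^{2}$ ($T{\left(I \right)} = I^{2} + I = I + I^{2}$)
$\left(T{\left(-30 \right)} + \frac{A}{-28173}\right) - 6557 = \left(- 30 \left(1 - 30\right) - \frac{24455}{-28173}\right) - 6557 = \left(\left(-30\right) \left(-29\right) - - \frac{24455}{28173}\right) - 6557 = \left(870 + \frac{24455}{28173}\right) - 6557 = \frac{24534965}{28173} - 6557 = - \frac{160195396}{28173}$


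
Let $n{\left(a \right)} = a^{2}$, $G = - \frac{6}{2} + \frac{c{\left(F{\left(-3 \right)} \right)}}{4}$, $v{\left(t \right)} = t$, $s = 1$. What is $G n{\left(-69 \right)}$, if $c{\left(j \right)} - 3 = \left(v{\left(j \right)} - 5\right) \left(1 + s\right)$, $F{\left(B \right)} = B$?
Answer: $- \frac{119025}{4} \approx -29756.0$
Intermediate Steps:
$c{\left(j \right)} = -7 + 2 j$ ($c{\left(j \right)} = 3 + \left(j - 5\right) \left(1 + 1\right) = 3 + \left(-5 + j\right) 2 = 3 + \left(-10 + 2 j\right) = -7 + 2 j$)
$G = - \frac{25}{4}$ ($G = - \frac{6}{2} + \frac{-7 + 2 \left(-3\right)}{4} = \left(-6\right) \frac{1}{2} + \left(-7 - 6\right) \frac{1}{4} = -3 - \frac{13}{4} = - \frac{25}{4} \approx -6.25$)
$G n{\left(-69 \right)} = - \frac{25 \left(-69\right)^{2}}{4} = \left(- \frac{25}{4}\right) 4761 = - \frac{119025}{4}$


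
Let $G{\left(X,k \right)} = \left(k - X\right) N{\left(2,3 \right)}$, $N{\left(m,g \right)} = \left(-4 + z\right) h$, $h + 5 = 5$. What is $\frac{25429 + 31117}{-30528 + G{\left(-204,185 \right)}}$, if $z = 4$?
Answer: $- \frac{28273}{15264} \approx -1.8523$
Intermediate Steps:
$h = 0$ ($h = -5 + 5 = 0$)
$N{\left(m,g \right)} = 0$ ($N{\left(m,g \right)} = \left(-4 + 4\right) 0 = 0 \cdot 0 = 0$)
$G{\left(X,k \right)} = 0$ ($G{\left(X,k \right)} = \left(k - X\right) 0 = 0$)
$\frac{25429 + 31117}{-30528 + G{\left(-204,185 \right)}} = \frac{25429 + 31117}{-30528 + 0} = \frac{56546}{-30528} = 56546 \left(- \frac{1}{30528}\right) = - \frac{28273}{15264}$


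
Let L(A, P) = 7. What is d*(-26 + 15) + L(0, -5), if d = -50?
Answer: 557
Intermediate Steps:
d*(-26 + 15) + L(0, -5) = -50*(-26 + 15) + 7 = -50*(-11) + 7 = 550 + 7 = 557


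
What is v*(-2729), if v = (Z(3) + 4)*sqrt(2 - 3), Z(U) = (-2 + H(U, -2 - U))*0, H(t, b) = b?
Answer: -10916*I ≈ -10916.0*I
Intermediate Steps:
Z(U) = 0 (Z(U) = (-2 + (-2 - U))*0 = (-4 - U)*0 = 0)
v = 4*I (v = (0 + 4)*sqrt(2 - 3) = 4*sqrt(-1) = 4*I ≈ 4.0*I)
v*(-2729) = (4*I)*(-2729) = -10916*I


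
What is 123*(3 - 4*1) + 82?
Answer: -41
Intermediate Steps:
123*(3 - 4*1) + 82 = 123*(3 - 4) + 82 = 123*(-1) + 82 = -123 + 82 = -41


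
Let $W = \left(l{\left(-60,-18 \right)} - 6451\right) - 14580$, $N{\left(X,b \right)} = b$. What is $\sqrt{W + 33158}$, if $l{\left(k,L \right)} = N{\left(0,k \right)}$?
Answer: $\sqrt{12067} \approx 109.85$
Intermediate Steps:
$l{\left(k,L \right)} = k$
$W = -21091$ ($W = \left(-60 - 6451\right) - 14580 = -6511 - 14580 = -21091$)
$\sqrt{W + 33158} = \sqrt{-21091 + 33158} = \sqrt{12067}$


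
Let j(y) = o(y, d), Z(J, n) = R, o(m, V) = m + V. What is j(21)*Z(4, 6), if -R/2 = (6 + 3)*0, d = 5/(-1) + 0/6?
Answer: 0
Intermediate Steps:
d = -5 (d = 5*(-1) + 0*(1/6) = -5 + 0 = -5)
R = 0 (R = -2*(6 + 3)*0 = -18*0 = -2*0 = 0)
o(m, V) = V + m
Z(J, n) = 0
j(y) = -5 + y
j(21)*Z(4, 6) = (-5 + 21)*0 = 16*0 = 0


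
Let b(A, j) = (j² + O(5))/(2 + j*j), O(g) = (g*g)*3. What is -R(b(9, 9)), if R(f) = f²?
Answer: -24336/6889 ≈ -3.5326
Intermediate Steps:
O(g) = 3*g² (O(g) = g²*3 = 3*g²)
b(A, j) = (75 + j²)/(2 + j²) (b(A, j) = (j² + 3*5²)/(2 + j*j) = (j² + 3*25)/(2 + j²) = (j² + 75)/(2 + j²) = (75 + j²)/(2 + j²))
-R(b(9, 9)) = -((75 + 9²)/(2 + 9²))² = -((75 + 81)/(2 + 81))² = -(156/83)² = -1*24336/6889 = -24336/6889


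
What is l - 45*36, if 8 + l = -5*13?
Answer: -1693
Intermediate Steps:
l = -73 (l = -8 - 5*13 = -8 - 65 = -73)
l - 45*36 = -73 - 45*36 = -73 - 1620 = -1693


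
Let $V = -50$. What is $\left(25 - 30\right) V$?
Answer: $250$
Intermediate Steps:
$\left(25 - 30\right) V = \left(25 - 30\right) \left(-50\right) = \left(-5\right) \left(-50\right) = 250$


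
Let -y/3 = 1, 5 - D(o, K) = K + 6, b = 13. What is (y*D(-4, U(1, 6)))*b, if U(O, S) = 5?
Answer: 234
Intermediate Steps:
D(o, K) = -1 - K (D(o, K) = 5 - (K + 6) = 5 - (6 + K) = 5 + (-6 - K) = -1 - K)
y = -3 (y = -3*1 = -3)
(y*D(-4, U(1, 6)))*b = -3*(-1 - 1*5)*13 = -3*(-1 - 5)*13 = -3*(-6)*13 = 18*13 = 234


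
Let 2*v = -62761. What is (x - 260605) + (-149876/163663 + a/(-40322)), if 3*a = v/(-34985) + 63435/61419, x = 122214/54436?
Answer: -100580532532032106883339470811/385952094494086493876820 ≈ -2.6060e+5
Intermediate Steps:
v = -62761/2 (v = (½)*(-62761) = -62761/2 ≈ -31381.)
x = 61107/27218 (x = 122214*(1/54436) = 61107/27218 ≈ 2.2451)
a = 2764421603/4297487430 (a = (-62761/2/(-34985) + 63435/61419)/3 = (-62761/2*(-1/34985) + 63435*(1/61419))/3 = (62761/69970 + 21145/20473)/3 = (⅓)*(2764421603/1432495810) = 2764421603/4297487430 ≈ 0.64326)
(x - 260605) + (-149876/163663 + a/(-40322)) = (61107/27218 - 260605) + (-149876/163663 + (2764421603/4297487430)/(-40322)) = -7093085783/27218 + (-149876*1/163663 + (2764421603/4297487430)*(-1/40322)) = -7093085783/27218 + (-149876/163663 - 2764421603/173283288152460) = -7093085783/27218 - 25971458528670906749/28360062788896060980 = -100580532532032106883339470811/385952094494086493876820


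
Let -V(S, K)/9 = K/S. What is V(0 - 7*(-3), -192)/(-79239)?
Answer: -192/184891 ≈ -0.0010384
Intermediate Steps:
V(S, K) = -9*K/S
V(0 - 7*(-3), -192)/(-79239) = -9*(-192)/(0 - 7*(-3))/(-79239) = -9*(-192)/(0 + 21)*(-1/79239) = -9*(-192)/21*(-1/79239) = -9*(-192)*1/21*(-1/79239) = (576/7)*(-1/79239) = -192/184891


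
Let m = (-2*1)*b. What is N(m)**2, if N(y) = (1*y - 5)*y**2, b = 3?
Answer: 156816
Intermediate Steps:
m = -6 (m = -2*1*3 = -2*3 = -6)
N(y) = y**2*(-5 + y) (N(y) = (y - 5)*y**2 = (-5 + y)*y**2 = y**2*(-5 + y))
N(m)**2 = ((-6)**2*(-5 - 6))**2 = (36*(-11))**2 = (-396)**2 = 156816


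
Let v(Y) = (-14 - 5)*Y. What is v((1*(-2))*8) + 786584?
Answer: 786888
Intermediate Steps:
v(Y) = -19*Y
v((1*(-2))*8) + 786584 = -19*1*(-2)*8 + 786584 = -(-38)*8 + 786584 = -19*(-16) + 786584 = 304 + 786584 = 786888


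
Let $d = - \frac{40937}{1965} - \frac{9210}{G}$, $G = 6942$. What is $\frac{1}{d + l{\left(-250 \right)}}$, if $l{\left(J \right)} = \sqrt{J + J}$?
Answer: $- \frac{28635013731480}{1280648896124989} - \frac{25844124925125 i \sqrt{5}}{2561297792249978} \approx -0.02236 - 0.022562 i$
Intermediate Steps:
$l{\left(J \right)} = \sqrt{2} \sqrt{J}$ ($l{\left(J \right)} = \sqrt{2 J} = \sqrt{2} \sqrt{J}$)
$d = - \frac{50380384}{2273505}$ ($d = - \frac{40937}{1965} - \frac{9210}{6942} = \left(-40937\right) \frac{1}{1965} - \frac{1535}{1157} = - \frac{40937}{1965} - \frac{1535}{1157} = - \frac{50380384}{2273505} \approx -22.16$)
$\frac{1}{d + l{\left(-250 \right)}} = \frac{1}{- \frac{50380384}{2273505} + \sqrt{2} \sqrt{-250}} = \frac{1}{- \frac{50380384}{2273505} + \sqrt{2} \cdot 5 i \sqrt{10}} = \frac{1}{- \frac{50380384}{2273505} + 10 i \sqrt{5}}$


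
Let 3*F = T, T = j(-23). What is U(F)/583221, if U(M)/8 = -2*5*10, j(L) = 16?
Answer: -800/583221 ≈ -0.0013717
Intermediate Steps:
T = 16
F = 16/3 (F = (⅓)*16 = 16/3 ≈ 5.3333)
U(M) = -800 (U(M) = 8*(-2*5*10) = 8*(-10*10) = 8*(-100) = -800)
U(F)/583221 = -800/583221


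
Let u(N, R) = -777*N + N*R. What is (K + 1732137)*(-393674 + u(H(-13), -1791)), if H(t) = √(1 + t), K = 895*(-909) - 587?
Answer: -361390763630 - 4714822320*I*√3 ≈ -3.6139e+11 - 8.1663e+9*I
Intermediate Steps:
K = -814142 (K = -813555 - 587 = -814142)
(K + 1732137)*(-393674 + u(H(-13), -1791)) = (-814142 + 1732137)*(-393674 + √(1 - 13)*(-777 - 1791)) = 917995*(-393674 + √(-12)*(-2568)) = 917995*(-393674 + (2*I*√3)*(-2568)) = 917995*(-393674 - 5136*I*√3) = -361390763630 - 4714822320*I*√3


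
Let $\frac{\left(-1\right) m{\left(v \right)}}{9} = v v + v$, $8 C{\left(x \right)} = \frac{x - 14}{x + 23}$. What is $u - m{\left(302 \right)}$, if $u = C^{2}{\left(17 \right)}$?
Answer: $\frac{84331929609}{102400} \approx 8.2355 \cdot 10^{5}$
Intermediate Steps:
$C{\left(x \right)} = \frac{-14 + x}{8 \left(23 + x\right)}$ ($C{\left(x \right)} = \frac{\left(x - 14\right) \frac{1}{x + 23}}{8} = \frac{\left(-14 + x\right) \frac{1}{23 + x}}{8} = \frac{\frac{1}{23 + x} \left(-14 + x\right)}{8} = \frac{-14 + x}{8 \left(23 + x\right)}$)
$m{\left(v \right)} = - 9 v - 9 v^{2}$ ($m{\left(v \right)} = - 9 \left(v v + v\right) = - 9 \left(v^{2} + v\right) = - 9 \left(v + v^{2}\right) = - 9 v - 9 v^{2}$)
$u = \frac{9}{102400}$ ($u = \left(\frac{-14 + 17}{8 \left(23 + 17\right)}\right)^{2} = \left(\frac{1}{8} \cdot \frac{1}{40} \cdot 3\right)^{2} = \left(\frac{3}{320}\right)^{2} = \frac{9}{102400} \approx 8.7891 \cdot 10^{-5}$)
$u - m{\left(302 \right)} = \frac{9}{102400} - \left(-9\right) 302 \left(1 + 302\right) = \frac{9}{102400} - \left(-9\right) 302 \cdot 303 = \frac{9}{102400} - -823554 = \frac{9}{102400} + 823554 = \frac{84331929609}{102400}$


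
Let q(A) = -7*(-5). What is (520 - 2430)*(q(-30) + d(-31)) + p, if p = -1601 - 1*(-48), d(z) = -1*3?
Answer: -62673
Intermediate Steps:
d(z) = -3
p = -1553 (p = -1601 + 48 = -1553)
q(A) = 35
(520 - 2430)*(q(-30) + d(-31)) + p = (520 - 2430)*(35 - 3) - 1553 = -1910*32 - 1553 = -61120 - 1553 = -62673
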